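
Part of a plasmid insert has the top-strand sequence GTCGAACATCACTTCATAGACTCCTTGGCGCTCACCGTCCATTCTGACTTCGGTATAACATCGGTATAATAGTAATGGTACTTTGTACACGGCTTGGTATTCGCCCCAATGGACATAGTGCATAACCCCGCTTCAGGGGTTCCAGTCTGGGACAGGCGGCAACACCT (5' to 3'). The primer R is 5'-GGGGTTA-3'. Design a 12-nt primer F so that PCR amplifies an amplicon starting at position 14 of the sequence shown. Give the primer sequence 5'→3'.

5'-TCATAGACTCCT-3'

The reverse primer's reverse complement TAACCCC matches the template at positions 123–129; the product starts at position 14.
The forward primer is identical to the top strand over positions 14–25: TCATAGACTCCT.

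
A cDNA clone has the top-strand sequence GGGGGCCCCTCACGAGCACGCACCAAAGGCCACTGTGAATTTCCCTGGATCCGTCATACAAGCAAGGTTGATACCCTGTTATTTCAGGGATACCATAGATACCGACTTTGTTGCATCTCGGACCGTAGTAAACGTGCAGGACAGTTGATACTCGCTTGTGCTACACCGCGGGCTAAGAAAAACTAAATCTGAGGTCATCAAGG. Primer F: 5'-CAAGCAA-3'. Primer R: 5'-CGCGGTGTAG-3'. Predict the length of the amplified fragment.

The forward primer matches the template at positions 59–65.
The reverse primer's reverse complement is CTACACCGCG, which matches the template at positions 161–170.
Product length = (reverse-primer end) − (forward-primer start) + 1 = 170 − 59 + 1 = 112 bp.

112 bp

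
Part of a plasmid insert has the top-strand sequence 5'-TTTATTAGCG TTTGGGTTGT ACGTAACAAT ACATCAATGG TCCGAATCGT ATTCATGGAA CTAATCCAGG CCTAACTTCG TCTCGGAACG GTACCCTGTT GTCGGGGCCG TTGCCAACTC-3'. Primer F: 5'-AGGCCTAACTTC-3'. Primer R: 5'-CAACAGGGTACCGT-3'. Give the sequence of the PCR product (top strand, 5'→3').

Forward primer AGGCCTAACTTC is found on the top strand at positions 68–79.
Reverse complement of the reverse primer: ACGGTACCCTGTTG. This occurs on the top strand at positions 88–101.
The product is the template from position 68 through 101 (34 bp).

5'-AGGCCTAACTTCGTCTCGGAACGGTACCCTGTTG-3'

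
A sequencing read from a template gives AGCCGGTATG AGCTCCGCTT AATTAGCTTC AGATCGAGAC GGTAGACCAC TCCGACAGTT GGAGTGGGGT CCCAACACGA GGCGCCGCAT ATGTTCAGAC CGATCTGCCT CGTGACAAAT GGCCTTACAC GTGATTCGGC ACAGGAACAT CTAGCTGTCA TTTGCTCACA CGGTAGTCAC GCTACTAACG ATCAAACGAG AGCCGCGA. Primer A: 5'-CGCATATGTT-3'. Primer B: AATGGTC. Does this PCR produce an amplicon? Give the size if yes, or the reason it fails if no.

No product — primer B has no binding site in the template.

Primer B (AATGGTC) does not match the top strand, and its reverse complement GACCATT does not match either.
With no annealing site for primer B, no amplification occurs.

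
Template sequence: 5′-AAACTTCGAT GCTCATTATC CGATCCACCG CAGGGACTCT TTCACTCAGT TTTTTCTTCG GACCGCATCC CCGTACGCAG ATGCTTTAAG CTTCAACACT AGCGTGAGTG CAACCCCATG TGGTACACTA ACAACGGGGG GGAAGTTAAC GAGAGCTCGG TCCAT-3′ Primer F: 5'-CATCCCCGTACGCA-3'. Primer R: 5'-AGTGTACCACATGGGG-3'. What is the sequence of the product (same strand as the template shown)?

5'-CATCCCCGTACGCAGATGCTTTAAGCTTCAACACTAGCGTGAGTGCAACCCCATGTGGTACACT-3'

Forward primer CATCCCCGTACGCA is found on the top strand at positions 66–79.
The reverse primer's reverse complement is CCCCATGTGGTACACT, which matches the template at positions 114–129.
The product is the template from position 66 through 129 (64 bp).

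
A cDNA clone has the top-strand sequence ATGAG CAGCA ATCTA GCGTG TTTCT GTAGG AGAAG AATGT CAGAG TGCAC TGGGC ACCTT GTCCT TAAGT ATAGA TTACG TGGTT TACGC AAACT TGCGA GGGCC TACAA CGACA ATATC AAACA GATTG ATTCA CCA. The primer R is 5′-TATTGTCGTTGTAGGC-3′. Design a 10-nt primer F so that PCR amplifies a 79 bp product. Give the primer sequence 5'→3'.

The reverse primer's reverse complement GCCTACAACGACAATA matches the template at positions 103–118, so the product ends at position 118.
A 79 bp product then starts at position 118 − 79 + 1 = 40.
The forward primer is identical to the top strand there: TCAGAGTGCA.

5'-TCAGAGTGCA-3'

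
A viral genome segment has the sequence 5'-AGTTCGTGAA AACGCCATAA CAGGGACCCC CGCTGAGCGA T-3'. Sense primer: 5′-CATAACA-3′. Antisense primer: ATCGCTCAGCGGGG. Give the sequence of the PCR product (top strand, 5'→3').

Scanning the template, CATAACA occurs at positions 16–22; this primer anneals to the bottom strand there with its 3' end pointing downstream.
Taking the reverse complement of ATCGCTCAGCGGGG gives CCCCGCTGAGCGAT, found at positions 28–41 on the template; the primer anneals here to the top strand with its 3' end pointing upstream.
The product is the template from position 16 through 41 (26 bp).

5'-CATAACAGGGACCCCCGCTGAGCGAT-3'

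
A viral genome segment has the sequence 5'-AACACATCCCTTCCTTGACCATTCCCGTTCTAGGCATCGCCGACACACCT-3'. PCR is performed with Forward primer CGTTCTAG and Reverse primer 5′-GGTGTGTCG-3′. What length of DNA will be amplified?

The forward primer matches the template at positions 26–33.
Taking the reverse complement of GGTGTGTCG gives CGACACACC, found at positions 41–49 on the template; the primer anneals here to the top strand with its 3' end pointing upstream.
The product runs from position 26 to position 49, so its length is 49 − 26 + 1 = 24 bp.

24 bp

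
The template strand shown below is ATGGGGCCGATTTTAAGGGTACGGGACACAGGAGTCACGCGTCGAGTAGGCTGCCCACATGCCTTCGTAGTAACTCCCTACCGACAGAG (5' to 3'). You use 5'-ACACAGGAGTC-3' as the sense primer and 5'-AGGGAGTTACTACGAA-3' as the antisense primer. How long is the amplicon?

Scanning the template, ACACAGGAGTC occurs at positions 26–36; this primer anneals to the bottom strand there with its 3' end pointing downstream.
Reverse complement of the reverse primer: TTCGTAGTAACTCCCT. This occurs on the top strand at positions 64–79.
Amplicon spans positions 26–79: 54 bp.

54 bp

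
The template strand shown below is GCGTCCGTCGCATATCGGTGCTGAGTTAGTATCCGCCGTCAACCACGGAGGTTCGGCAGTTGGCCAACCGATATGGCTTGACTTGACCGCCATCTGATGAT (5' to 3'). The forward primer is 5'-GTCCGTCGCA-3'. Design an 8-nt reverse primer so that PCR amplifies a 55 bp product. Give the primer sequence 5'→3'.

The forward primer binds at positions 3–12, so a 55 bp product ends at position 3 + 55 − 1 = 57.
The reverse primer anneals to the top strand over positions 50–57, i.e. to GGTTCGGC.
Its sequence written 5'→3' is the reverse complement: GCCGAACC.

5'-GCCGAACC-3'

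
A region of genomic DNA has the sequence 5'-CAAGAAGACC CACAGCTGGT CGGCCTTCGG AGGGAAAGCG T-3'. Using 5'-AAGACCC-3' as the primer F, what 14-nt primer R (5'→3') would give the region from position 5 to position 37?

5'-TTTCCCTCCGAAGG-3'

The product's 3' end on the top strand is position 37.
The reverse primer anneals to the top strand over positions 24–37, i.e. to CCTTCGGAGGGAAA.
Its sequence written 5'→3' is the reverse complement: TTTCCCTCCGAAGG.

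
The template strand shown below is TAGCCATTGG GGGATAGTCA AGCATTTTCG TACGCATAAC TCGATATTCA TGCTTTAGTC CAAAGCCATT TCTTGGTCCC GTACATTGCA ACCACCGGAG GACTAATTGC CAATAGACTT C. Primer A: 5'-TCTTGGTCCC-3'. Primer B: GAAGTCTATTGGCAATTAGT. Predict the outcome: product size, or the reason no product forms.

Yes — a 51 bp product.

Primer A (TCTTGGTCCC) matches the top strand at positions 71–80; it acts as a forward primer.
Primer B's reverse complement is ACTAATTGCCAATAGACTTC, matching the top strand at positions 102–121; it acts as a reverse primer.
The 3' ends face each other across positions 71–121, giving a 51 bp product.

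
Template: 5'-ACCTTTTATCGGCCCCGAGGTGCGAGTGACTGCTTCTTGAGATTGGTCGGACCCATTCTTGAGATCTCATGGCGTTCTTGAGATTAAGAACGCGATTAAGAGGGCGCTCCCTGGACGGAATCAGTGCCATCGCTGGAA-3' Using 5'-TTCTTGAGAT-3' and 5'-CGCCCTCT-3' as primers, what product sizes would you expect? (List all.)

The forward primer TTCTTGAGAT matches the top strand at positions 34–43, 56–65, 75–84.
The reverse primer's reverse complement is AGAGGGCG, matching at positions 99–106.
Each forward site pairs with the reverse site to give a product ending at position 106: sizes 73, 51, 32 bp.

73 bp, 51 bp, 32 bp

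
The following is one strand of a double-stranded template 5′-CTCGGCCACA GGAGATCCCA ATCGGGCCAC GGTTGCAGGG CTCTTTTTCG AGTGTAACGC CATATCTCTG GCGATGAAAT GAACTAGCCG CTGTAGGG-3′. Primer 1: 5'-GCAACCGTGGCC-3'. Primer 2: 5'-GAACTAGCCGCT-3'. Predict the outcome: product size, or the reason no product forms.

No product — the primers' 3' ends point away from each other.

Primer 1 (GCAACCGTGGCC) has reverse complement GGCCACGGTTGC, which matches the top strand at positions 25–36; primer 1 anneals to the top strand there with its 3' end pointing upstream toward position 25.
Primer 2 (GAACTAGCCGCT) matches the top strand directly at positions 81–92; it anneals to the bottom strand with its 3' end pointing downstream toward position 92.
The 3' ends diverge (primer 1 extends toward position 1, primer 2 toward position 98), so the primers never converge on a shared product.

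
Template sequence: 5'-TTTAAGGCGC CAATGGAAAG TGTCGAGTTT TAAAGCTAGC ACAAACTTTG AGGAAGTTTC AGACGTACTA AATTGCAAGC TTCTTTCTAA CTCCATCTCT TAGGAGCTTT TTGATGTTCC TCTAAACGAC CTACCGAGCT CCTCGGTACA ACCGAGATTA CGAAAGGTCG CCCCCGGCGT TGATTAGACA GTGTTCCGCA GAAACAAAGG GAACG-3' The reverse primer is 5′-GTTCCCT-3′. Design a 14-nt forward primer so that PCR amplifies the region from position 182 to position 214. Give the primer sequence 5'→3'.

5'-GATTAGACAGTGTT-3'

The reverse primer's reverse complement AGGGAAC matches the template at positions 208–214; the product starts at position 182.
The forward primer is identical to the top strand over positions 182–195: GATTAGACAGTGTT.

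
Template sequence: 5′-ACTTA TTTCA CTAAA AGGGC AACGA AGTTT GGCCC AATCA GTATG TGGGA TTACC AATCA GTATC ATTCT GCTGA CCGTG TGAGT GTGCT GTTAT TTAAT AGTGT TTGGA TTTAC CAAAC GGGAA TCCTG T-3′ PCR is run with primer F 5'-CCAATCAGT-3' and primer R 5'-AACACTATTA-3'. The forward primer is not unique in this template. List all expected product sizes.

73 bp, 53 bp

The forward primer CCAATCAGT matches the top strand at positions 34–42, 54–62.
The reverse primer's reverse complement is TAATAGTGTT, matching at positions 97–106.
Each forward site pairs with the reverse site to give a product ending at position 106: sizes 73, 53 bp.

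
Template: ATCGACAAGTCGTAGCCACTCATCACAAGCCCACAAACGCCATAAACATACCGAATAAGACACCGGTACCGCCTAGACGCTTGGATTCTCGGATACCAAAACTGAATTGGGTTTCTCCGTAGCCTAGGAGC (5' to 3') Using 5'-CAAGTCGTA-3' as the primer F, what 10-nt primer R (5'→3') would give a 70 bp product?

5'-TAGGCGGTAC-3'

The forward primer binds at positions 6–14, so a 70 bp product ends at position 6 + 70 − 1 = 75.
The reverse primer anneals to the top strand over positions 66–75, i.e. to GTACCGCCTA.
Its sequence written 5'→3' is the reverse complement: TAGGCGGTAC.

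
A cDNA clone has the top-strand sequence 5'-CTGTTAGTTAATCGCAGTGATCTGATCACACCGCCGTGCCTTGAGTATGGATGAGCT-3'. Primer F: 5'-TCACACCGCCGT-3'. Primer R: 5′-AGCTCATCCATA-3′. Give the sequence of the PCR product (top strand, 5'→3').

Forward primer TCACACCGCCGT is found on the top strand at positions 26–37.
The reverse primer's reverse complement is TATGGATGAGCT, which matches the template at positions 46–57.
The product is the template from position 26 through 57 (32 bp).

5'-TCACACCGCCGTGCCTTGAGTATGGATGAGCT-3'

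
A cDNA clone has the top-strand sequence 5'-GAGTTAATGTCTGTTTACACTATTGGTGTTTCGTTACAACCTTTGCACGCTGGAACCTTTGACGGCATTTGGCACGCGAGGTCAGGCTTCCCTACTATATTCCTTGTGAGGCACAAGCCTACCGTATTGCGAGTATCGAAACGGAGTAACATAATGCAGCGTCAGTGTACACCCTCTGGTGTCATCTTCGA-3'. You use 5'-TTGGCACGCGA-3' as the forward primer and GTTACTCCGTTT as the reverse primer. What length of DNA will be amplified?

Scanning the template, TTGGCACGCGA occurs at positions 69–79; this primer anneals to the bottom strand there with its 3' end pointing downstream.
Taking the reverse complement of GTTACTCCGTTT gives AAACGGAGTAAC, found at positions 139–150 on the template; the primer anneals here to the top strand with its 3' end pointing upstream.
Amplicon spans positions 69–150: 82 bp.

82 bp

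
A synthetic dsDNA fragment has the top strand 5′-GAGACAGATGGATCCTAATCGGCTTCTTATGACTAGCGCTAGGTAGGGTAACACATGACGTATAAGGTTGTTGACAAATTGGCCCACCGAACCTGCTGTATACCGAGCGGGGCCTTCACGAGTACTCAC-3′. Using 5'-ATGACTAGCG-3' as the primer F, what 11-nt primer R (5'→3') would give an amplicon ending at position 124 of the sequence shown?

The forward primer binds at positions 29–38; the product's 3' end on the top strand is position 124.
The reverse primer anneals to the top strand over positions 114–124, i.e. to CTTCACGAGTA.
Its sequence written 5'→3' is the reverse complement: TACTCGTGAAG.

5'-TACTCGTGAAG-3'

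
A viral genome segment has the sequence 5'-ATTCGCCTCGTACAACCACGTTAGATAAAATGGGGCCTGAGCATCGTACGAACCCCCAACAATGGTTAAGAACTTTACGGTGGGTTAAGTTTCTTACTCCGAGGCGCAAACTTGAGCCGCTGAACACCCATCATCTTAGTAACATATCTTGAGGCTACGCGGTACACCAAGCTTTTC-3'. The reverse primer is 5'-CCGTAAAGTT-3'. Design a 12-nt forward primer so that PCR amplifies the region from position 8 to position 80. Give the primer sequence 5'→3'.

5'-TCGTACAACCAC-3'

The reverse primer's reverse complement AACTTTACGG matches the template at positions 71–80; the product starts at position 8.
The forward primer is identical to the top strand over positions 8–19: TCGTACAACCAC.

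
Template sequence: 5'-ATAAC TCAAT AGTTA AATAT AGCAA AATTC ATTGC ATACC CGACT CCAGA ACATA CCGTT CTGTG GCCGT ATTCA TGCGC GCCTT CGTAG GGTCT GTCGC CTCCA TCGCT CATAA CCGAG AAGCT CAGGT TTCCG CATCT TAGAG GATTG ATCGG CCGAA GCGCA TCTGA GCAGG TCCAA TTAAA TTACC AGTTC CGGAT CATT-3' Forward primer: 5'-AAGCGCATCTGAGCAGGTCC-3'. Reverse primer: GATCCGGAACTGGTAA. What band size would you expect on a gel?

43 bp

Scanning the template, AAGCGCATCTGAGCAGGTCC occurs at positions 159–178; this primer anneals to the bottom strand there with its 3' end pointing downstream.
Taking the reverse complement of GATCCGGAACTGGTAA gives TTACCAGTTCCGGATC, found at positions 186–201 on the template; the primer anneals here to the top strand with its 3' end pointing upstream.
Amplicon spans positions 159–201: 43 bp.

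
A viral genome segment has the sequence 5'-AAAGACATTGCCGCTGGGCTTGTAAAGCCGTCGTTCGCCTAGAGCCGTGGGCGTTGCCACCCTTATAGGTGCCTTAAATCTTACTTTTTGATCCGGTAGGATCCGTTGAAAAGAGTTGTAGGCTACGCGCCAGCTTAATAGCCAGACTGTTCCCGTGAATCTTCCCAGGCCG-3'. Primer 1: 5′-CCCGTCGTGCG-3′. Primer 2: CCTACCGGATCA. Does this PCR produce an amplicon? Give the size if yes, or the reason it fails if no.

No product — primer 1 has no binding site in the template.

Primer 1 (CCCGTCGTGCG) does not match the top strand, and its reverse complement CGCACGACGGG does not match either.
With no annealing site for primer 1, no amplification occurs.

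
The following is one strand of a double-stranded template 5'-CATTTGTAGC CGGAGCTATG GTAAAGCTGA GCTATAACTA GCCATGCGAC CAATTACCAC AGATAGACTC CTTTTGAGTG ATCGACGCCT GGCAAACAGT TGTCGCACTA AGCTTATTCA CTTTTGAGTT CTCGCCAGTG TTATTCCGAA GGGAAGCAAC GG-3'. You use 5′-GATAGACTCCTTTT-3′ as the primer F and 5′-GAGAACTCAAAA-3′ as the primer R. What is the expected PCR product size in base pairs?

72 bp

Forward primer GATAGACTCCTTTT is found on the top strand at positions 62–75.
Taking the reverse complement of GAGAACTCAAAA gives TTTTGAGTTCTC, found at positions 122–133 on the template; the primer anneals here to the top strand with its 3' end pointing upstream.
The product runs from position 62 to position 133, so its length is 133 − 62 + 1 = 72 bp.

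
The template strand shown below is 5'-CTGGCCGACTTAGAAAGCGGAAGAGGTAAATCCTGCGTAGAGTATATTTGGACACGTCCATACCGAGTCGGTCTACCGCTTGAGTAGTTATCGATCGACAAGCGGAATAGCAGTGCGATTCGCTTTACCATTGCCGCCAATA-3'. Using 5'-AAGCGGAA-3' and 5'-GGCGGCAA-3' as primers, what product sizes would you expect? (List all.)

The forward primer AAGCGGAA matches the top strand at positions 15–22, 100–107.
The reverse primer's reverse complement is TTGCCGCC, matching at positions 131–138.
Each forward site pairs with the reverse site to give a product ending at position 138: sizes 124, 39 bp.

124 bp, 39 bp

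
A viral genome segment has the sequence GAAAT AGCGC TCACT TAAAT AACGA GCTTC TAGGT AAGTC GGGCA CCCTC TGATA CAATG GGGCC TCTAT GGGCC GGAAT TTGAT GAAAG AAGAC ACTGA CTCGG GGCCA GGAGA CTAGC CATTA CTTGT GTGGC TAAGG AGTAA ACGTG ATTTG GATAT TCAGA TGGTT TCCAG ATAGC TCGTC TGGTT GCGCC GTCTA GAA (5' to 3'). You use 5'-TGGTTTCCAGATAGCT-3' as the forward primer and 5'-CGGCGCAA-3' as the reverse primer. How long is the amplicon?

31 bp

The forward primer matches the template at positions 166–181.
The reverse primer's reverse complement is TTGCGCCG, which matches the template at positions 189–196.
Product length = (reverse-primer end) − (forward-primer start) + 1 = 196 − 166 + 1 = 31 bp.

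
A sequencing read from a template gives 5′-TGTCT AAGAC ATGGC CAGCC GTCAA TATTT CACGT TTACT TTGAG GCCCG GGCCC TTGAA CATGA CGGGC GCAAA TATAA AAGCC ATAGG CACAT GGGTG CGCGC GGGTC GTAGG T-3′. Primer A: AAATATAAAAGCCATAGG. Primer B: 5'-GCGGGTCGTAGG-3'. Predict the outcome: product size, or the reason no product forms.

No product — both primers anneal to the same strand and extend in the same direction.

Primer A (AAATATAAAAGCCATAGG) matches the top strand at positions 73–90 (3' end points downstream).
Primer B (GCGGGTCGTAGG) also matches the top strand directly, at positions 104–115 — its reverse complement CCTACGACCCGC is not present.
Both primers anneal to the bottom strand with 3' ends pointing the same way, so neither can prime synthesis back toward the other.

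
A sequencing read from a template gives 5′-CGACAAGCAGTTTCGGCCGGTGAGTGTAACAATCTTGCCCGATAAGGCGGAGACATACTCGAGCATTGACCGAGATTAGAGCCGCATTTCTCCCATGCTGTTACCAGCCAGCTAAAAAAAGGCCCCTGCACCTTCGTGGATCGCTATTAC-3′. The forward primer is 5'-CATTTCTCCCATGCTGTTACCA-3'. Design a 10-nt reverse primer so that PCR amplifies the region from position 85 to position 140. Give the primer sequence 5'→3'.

The product's 3' end on the top strand is position 140.
The reverse primer anneals to the top strand over positions 131–140, i.e. to CCTTCGTGGA.
Its sequence written 5'→3' is the reverse complement: TCCACGAAGG.

5'-TCCACGAAGG-3'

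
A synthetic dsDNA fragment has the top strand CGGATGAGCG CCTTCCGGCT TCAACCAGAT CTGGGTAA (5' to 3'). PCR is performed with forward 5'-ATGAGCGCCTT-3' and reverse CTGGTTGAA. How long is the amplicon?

25 bp

Scanning the template, ATGAGCGCCTT occurs at positions 4–14; this primer anneals to the bottom strand there with its 3' end pointing downstream.
Taking the reverse complement of CTGGTTGAA gives TTCAACCAG, found at positions 20–28 on the template; the primer anneals here to the top strand with its 3' end pointing upstream.
Amplicon spans positions 4–28: 25 bp.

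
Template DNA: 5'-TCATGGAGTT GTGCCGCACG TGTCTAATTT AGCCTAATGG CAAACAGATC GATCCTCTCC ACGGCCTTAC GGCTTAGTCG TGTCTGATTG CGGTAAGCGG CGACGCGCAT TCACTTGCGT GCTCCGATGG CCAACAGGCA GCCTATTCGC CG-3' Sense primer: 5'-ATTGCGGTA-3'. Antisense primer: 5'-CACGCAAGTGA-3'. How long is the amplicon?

The forward primer matches the template at positions 87–95.
Reverse complement of the reverse primer: TCACTTGCGTG. This occurs on the top strand at positions 111–121.
The product runs from position 87 to position 121, so its length is 121 − 87 + 1 = 35 bp.

35 bp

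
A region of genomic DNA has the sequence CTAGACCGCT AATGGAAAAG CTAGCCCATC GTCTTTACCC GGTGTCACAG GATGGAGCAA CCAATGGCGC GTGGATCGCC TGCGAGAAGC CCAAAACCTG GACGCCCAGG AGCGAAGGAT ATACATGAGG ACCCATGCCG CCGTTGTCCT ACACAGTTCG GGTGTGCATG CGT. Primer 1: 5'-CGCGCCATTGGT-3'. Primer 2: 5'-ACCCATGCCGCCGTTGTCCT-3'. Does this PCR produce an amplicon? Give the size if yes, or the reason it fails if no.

No product — the primers' 3' ends point away from each other.

Primer 1 (CGCGCCATTGGT) has reverse complement ACCAATGGCGCG, which matches the top strand at positions 60–71; primer 1 anneals to the top strand there with its 3' end pointing upstream toward position 60.
Primer 2 (ACCCATGCCGCCGTTGTCCT) matches the top strand directly at positions 131–150; it anneals to the bottom strand with its 3' end pointing downstream toward position 150.
The 3' ends diverge (primer 1 extends toward position 1, primer 2 toward position 173), so the primers never converge on a shared product.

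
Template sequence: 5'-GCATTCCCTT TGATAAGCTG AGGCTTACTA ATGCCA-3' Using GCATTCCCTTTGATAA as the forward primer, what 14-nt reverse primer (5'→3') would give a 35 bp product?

The forward primer binds at positions 1–16, so a 35 bp product ends at position 1 + 35 − 1 = 35.
The reverse primer anneals to the top strand over positions 22–35, i.e. to GGCTTACTAATGCC.
Its sequence written 5'→3' is the reverse complement: GGCATTAGTAAGCC.

5'-GGCATTAGTAAGCC-3'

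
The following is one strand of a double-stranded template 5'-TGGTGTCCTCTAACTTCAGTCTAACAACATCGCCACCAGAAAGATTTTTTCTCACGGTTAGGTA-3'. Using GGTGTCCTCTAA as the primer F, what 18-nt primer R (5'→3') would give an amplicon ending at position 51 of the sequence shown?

5'-GAAAAAATCTTTCTGGTG-3'

The forward primer binds at positions 2–13; the product's 3' end on the top strand is position 51.
The reverse primer anneals to the top strand over positions 34–51, i.e. to CACCAGAAAGATTTTTTC.
Its sequence written 5'→3' is the reverse complement: GAAAAAATCTTTCTGGTG.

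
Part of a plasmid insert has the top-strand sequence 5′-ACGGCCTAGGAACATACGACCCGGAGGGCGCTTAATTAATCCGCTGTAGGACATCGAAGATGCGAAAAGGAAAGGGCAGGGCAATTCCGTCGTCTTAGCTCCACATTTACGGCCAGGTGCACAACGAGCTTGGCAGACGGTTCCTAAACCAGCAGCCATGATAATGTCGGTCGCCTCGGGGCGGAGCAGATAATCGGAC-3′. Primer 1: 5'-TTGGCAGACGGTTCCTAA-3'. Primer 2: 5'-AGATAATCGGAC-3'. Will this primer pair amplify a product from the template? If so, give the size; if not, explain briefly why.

No product — both primers anneal to the same strand and extend in the same direction.

Primer 1 (TTGGCAGACGGTTCCTAA) matches the top strand at positions 130–147 (3' end points downstream).
Primer 2 (AGATAATCGGAC) also matches the top strand directly, at positions 188–199 — its reverse complement GTCCGATTATCT is not present.
Both primers anneal to the bottom strand with 3' ends pointing the same way, so neither can prime synthesis back toward the other.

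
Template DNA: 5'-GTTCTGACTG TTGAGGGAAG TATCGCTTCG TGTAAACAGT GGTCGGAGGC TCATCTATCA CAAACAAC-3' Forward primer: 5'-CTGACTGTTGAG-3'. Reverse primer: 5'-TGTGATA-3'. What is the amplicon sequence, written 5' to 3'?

5'-CTGACTGTTGAGGGAAGTATCGCTTCGTGTAAACAGTGGTCGGAGGCTCATCTATCACA-3'

Forward primer CTGACTGTTGAG is found on the top strand at positions 4–15.
The reverse primer's reverse complement is TATCACA, which matches the template at positions 56–62.
The product is the template from position 4 through 62 (59 bp).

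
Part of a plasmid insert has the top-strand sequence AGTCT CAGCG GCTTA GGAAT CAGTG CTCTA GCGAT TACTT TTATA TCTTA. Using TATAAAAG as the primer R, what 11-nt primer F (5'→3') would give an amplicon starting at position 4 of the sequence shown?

The reverse primer's reverse complement CTTTTATA matches the template at positions 38–45; the product starts at position 4.
The forward primer is identical to the top strand over positions 4–14: CTCAGCGGCTT.

5'-CTCAGCGGCTT-3'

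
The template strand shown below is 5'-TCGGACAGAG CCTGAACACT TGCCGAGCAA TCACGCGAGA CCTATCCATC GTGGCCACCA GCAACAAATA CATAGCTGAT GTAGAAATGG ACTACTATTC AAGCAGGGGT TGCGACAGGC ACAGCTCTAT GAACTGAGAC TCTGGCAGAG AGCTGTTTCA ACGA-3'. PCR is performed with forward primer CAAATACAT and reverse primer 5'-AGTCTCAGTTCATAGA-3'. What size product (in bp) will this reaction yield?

The forward primer matches the template at positions 65–73.
Taking the reverse complement of AGTCTCAGTTCATAGA gives TCTATGAACTGAGACT, found at positions 126–141 on the template; the primer anneals here to the top strand with its 3' end pointing upstream.
Amplicon spans positions 65–141: 77 bp.

77 bp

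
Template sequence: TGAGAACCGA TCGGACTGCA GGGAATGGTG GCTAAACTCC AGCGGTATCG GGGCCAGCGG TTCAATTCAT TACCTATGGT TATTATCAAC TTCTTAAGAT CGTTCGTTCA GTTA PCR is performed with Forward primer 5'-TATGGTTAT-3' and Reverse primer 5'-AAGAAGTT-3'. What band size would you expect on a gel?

Scanning the template, TATGGTTAT occurs at positions 75–83; this primer anneals to the bottom strand there with its 3' end pointing downstream.
The reverse primer's reverse complement is AACTTCTT, which matches the template at positions 88–95.
Amplicon spans positions 75–95: 21 bp.

21 bp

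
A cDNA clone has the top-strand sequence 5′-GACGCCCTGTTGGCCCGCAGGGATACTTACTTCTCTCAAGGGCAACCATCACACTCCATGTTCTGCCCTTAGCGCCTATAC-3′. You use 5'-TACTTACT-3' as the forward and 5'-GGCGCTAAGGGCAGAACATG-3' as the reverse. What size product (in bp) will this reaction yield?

53 bp

The forward primer matches the template at positions 24–31.
The reverse primer's reverse complement is CATGTTCTGCCCTTAGCGCC, which matches the template at positions 57–76.
Product length = (reverse-primer end) − (forward-primer start) + 1 = 76 − 24 + 1 = 53 bp.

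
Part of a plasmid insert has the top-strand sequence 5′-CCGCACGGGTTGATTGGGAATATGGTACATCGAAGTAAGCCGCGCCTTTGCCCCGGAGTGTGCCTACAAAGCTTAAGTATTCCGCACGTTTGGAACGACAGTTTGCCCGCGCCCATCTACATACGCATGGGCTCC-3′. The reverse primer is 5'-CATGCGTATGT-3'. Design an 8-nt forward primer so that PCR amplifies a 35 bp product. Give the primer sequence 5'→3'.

5'-ACGACAGT-3'

The reverse primer's reverse complement ACATACGCATG matches the template at positions 119–129, so the product ends at position 129.
A 35 bp product then starts at position 129 − 35 + 1 = 95.
The forward primer is identical to the top strand there: ACGACAGT.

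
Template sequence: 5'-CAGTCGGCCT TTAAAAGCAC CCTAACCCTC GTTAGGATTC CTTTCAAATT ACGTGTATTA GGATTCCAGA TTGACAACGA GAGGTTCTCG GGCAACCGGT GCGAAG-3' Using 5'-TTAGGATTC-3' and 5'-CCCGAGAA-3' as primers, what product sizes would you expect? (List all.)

The forward primer TTAGGATTC matches the top strand at positions 32–40, 58–66.
The reverse primer's reverse complement is TTCTCGGG, matching at positions 85–92.
Each forward site pairs with the reverse site to give a product ending at position 92: sizes 61, 35 bp.

61 bp, 35 bp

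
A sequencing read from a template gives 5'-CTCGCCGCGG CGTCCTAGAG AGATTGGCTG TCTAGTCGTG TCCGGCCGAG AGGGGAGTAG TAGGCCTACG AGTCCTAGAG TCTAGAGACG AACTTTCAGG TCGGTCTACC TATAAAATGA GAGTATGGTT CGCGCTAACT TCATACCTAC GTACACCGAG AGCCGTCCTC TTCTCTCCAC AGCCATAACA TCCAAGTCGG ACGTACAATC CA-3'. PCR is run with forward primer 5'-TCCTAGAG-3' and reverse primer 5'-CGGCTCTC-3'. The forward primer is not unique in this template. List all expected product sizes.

153 bp, 93 bp

The forward primer TCCTAGAG matches the top strand at positions 13–20, 73–80.
The reverse primer's reverse complement is GAGAGCCG, matching at positions 158–165.
Each forward site pairs with the reverse site to give a product ending at position 165: sizes 153, 93 bp.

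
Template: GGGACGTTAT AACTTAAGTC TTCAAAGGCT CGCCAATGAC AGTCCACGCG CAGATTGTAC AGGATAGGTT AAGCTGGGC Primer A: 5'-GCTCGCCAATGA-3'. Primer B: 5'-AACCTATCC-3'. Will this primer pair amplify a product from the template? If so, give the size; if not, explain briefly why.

Yes — a 43 bp product.

Primer A (GCTCGCCAATGA) matches the top strand at positions 28–39; it acts as a forward primer.
Primer B's reverse complement is GGATAGGTT, matching the top strand at positions 62–70; it acts as a reverse primer.
The 3' ends face each other across positions 28–70, giving a 43 bp product.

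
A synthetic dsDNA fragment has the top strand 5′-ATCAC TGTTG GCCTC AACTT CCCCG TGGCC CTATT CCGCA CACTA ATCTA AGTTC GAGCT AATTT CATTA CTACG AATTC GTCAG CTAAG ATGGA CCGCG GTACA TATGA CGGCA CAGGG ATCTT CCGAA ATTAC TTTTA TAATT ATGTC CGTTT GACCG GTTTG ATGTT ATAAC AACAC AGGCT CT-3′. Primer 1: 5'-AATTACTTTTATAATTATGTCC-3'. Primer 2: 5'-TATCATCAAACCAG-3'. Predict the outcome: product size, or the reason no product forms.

No product — primer 2 has no binding site in the template.

Primer 2 (TATCATCAAACCAG) does not match the top strand, and its reverse complement CTGGTTTGATGATA does not match either.
With no annealing site for primer 2, no amplification occurs.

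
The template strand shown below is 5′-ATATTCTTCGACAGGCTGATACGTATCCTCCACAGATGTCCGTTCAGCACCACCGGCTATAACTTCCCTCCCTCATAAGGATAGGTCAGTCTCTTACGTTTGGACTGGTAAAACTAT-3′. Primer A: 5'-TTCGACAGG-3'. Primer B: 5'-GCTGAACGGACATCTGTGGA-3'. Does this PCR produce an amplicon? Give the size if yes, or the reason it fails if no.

Yes — a 42 bp product.

Primer A (TTCGACAGG) matches the top strand at positions 7–15; it acts as a forward primer.
Primer B's reverse complement is TCCACAGATGTCCGTTCAGC, matching the top strand at positions 29–48; it acts as a reverse primer.
The 3' ends face each other across positions 7–48, giving a 42 bp product.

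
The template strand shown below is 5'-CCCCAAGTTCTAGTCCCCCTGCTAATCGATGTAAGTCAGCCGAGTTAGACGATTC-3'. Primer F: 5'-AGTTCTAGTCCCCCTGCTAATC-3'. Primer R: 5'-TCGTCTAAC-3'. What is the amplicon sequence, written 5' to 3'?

5'-AGTTCTAGTCCCCCTGCTAATCGATGTAAGTCAGCCGAGTTAGACGA-3'

The forward primer matches the template at positions 6–27.
Reverse complement of the reverse primer: GTTAGACGA. This occurs on the top strand at positions 44–52.
The product is the template from position 6 through 52 (47 bp).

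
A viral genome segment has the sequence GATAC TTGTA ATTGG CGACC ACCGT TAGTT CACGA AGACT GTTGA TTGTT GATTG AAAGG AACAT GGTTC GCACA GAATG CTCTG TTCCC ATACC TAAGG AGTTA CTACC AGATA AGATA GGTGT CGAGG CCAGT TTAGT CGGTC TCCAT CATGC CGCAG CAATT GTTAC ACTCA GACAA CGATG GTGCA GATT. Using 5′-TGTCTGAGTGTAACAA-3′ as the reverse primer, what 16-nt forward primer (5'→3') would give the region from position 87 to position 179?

5'-TCCCATACCTAAGGAG-3'

The reverse primer's reverse complement TTGTTACACTCAGACA matches the template at positions 164–179; the product starts at position 87.
The forward primer is identical to the top strand over positions 87–102: TCCCATACCTAAGGAG.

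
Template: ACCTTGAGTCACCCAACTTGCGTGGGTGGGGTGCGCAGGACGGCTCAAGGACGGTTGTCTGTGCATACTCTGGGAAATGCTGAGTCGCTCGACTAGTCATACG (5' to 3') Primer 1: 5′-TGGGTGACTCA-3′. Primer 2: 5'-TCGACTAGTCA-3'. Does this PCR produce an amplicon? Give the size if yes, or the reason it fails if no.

No product — the primers' 3' ends point away from each other.

Primer 1 (TGGGTGACTCA) has reverse complement TGAGTCACCCA, which matches the top strand at positions 5–15; primer 1 anneals to the top strand there with its 3' end pointing upstream toward position 5.
Primer 2 (TCGACTAGTCA) matches the top strand directly at positions 89–99; it anneals to the bottom strand with its 3' end pointing downstream toward position 99.
The 3' ends diverge (primer 1 extends toward position 1, primer 2 toward position 103), so the primers never converge on a shared product.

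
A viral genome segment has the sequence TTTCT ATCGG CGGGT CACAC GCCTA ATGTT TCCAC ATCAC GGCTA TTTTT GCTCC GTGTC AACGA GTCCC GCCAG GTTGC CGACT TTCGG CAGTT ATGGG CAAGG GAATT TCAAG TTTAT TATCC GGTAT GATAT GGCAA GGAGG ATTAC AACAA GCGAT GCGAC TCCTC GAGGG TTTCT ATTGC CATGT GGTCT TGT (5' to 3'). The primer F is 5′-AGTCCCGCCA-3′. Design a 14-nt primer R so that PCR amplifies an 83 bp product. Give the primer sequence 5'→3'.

The forward primer binds at positions 65–74, so an 83 bp product ends at position 65 + 83 − 1 = 147.
The reverse primer anneals to the top strand over positions 134–147, i.e. to ATGGCAAGGAGGAT.
Its sequence written 5'→3' is the reverse complement: ATCCTCCTTGCCAT.

5'-ATCCTCCTTGCCAT-3'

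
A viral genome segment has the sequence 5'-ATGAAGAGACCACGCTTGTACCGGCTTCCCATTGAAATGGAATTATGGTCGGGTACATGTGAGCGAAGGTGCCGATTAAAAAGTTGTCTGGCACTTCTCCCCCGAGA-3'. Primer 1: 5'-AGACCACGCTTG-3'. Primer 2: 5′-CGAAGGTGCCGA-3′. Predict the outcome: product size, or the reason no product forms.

No product — both primers anneal to the same strand and extend in the same direction.

Primer 1 (AGACCACGCTTG) matches the top strand at positions 7–18 (3' end points downstream).
Primer 2 (CGAAGGTGCCGA) also matches the top strand directly, at positions 64–75 — its reverse complement TCGGCACCTTCG is not present.
Both primers anneal to the bottom strand with 3' ends pointing the same way, so neither can prime synthesis back toward the other.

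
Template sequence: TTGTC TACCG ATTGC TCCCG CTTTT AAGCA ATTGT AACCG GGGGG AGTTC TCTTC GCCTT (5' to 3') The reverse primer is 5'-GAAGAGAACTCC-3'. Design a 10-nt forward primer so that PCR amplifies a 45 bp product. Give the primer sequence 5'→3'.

5'-ATTGCTCCCG-3'

The reverse primer's reverse complement GGAGTTCTCTTC matches the template at positions 44–55, so the product ends at position 55.
A 45 bp product then starts at position 55 − 45 + 1 = 11.
The forward primer is identical to the top strand there: ATTGCTCCCG.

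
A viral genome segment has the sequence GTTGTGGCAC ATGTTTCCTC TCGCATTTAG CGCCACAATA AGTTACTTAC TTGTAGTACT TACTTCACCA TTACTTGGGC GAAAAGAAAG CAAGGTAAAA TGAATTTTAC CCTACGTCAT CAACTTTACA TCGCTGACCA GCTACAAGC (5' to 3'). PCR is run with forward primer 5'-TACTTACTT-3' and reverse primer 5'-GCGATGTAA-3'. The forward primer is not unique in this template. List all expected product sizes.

The forward primer TACTTACTT matches the top strand at positions 44–52, 57–65.
The reverse primer's reverse complement is TTACATCGC, matching at positions 126–134.
Each forward site pairs with the reverse site to give a product ending at position 134: sizes 91, 78 bp.

91 bp, 78 bp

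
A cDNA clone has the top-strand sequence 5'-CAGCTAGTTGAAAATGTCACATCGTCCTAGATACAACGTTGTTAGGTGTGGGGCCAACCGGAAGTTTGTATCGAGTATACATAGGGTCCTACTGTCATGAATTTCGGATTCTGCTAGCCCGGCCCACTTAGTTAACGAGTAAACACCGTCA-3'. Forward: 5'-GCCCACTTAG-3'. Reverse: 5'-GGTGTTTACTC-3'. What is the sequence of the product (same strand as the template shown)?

Scanning the template, GCCCACTTAG occurs at positions 122–131; this primer anneals to the bottom strand there with its 3' end pointing downstream.
Reverse complement of the reverse primer: GAGTAAACACC. This occurs on the top strand at positions 137–147.
The product is the template from position 122 through 147 (26 bp).

5'-GCCCACTTAGTTAACGAGTAAACACC-3'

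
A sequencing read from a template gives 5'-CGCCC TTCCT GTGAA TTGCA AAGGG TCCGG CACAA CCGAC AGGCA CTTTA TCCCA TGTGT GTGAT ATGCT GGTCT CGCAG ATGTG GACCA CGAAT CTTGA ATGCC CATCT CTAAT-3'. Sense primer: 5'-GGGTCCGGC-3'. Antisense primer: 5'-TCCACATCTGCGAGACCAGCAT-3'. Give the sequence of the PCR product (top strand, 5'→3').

Scanning the template, GGGTCCGGC occurs at positions 23–31; this primer anneals to the bottom strand there with its 3' end pointing downstream.
The reverse primer's reverse complement is ATGCTGGTCTCGCAGATGTGGA, which matches the template at positions 66–87.
The product is the template from position 23 through 87 (65 bp).

5'-GGGTCCGGCACAACCGACAGGCACTTTATCCCATGTGTGTGATATGCTGGTCTCGCAGATGTGGA-3'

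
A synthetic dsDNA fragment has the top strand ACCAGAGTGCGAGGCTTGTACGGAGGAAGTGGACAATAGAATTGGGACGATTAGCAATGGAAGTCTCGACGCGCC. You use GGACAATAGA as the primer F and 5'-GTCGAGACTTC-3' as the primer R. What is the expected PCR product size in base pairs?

40 bp

Forward primer GGACAATAGA is found on the top strand at positions 31–40.
Reverse complement of the reverse primer: GAAGTCTCGAC. This occurs on the top strand at positions 60–70.
Product length = (reverse-primer end) − (forward-primer start) + 1 = 70 − 31 + 1 = 40 bp.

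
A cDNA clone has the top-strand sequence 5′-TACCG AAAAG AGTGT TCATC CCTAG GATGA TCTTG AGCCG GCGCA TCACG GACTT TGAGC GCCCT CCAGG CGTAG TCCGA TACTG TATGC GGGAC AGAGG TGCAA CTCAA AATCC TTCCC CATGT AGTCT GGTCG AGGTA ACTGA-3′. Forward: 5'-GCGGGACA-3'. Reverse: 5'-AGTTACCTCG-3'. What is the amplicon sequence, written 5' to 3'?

5'-GCGGGACAGAGGTGCAACTCAAAATCCTTCCCCATGTAGTCTGGTCGAGGTAACT-3'

Forward primer GCGGGACA is found on the top strand at positions 89–96.
Reverse complement of the reverse primer: CGAGGTAACT. This occurs on the top strand at positions 134–143.
The product is the template from position 89 through 143 (55 bp).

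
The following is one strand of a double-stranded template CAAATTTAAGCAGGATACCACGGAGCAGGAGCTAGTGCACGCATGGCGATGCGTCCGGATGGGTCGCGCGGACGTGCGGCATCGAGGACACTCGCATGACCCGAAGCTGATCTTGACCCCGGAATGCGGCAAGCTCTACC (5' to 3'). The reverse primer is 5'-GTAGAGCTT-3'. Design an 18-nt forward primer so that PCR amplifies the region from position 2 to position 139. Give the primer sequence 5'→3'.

The reverse primer's reverse complement AAGCTCTAC matches the template at positions 131–139; the product starts at position 2.
The forward primer is identical to the top strand over positions 2–19: AAATTTAAGCAGGATACC.

5'-AAATTTAAGCAGGATACC-3'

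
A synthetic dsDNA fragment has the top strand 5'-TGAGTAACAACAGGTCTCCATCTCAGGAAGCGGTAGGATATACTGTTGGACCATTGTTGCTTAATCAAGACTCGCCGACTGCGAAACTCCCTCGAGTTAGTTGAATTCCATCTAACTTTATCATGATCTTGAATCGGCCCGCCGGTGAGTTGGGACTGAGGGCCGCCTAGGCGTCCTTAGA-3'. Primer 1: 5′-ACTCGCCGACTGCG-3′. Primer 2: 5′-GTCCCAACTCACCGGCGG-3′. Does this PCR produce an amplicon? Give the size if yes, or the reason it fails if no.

Primer 1 (ACTCGCCGACTGCG) matches the top strand at positions 70–83; it acts as a forward primer.
Primer 2's reverse complement is CCGCCGGTGAGTTGGGAC, matching the top strand at positions 139–156; it acts as a reverse primer.
The 3' ends face each other across positions 70–156, giving an 87 bp product.

Yes — an 87 bp product.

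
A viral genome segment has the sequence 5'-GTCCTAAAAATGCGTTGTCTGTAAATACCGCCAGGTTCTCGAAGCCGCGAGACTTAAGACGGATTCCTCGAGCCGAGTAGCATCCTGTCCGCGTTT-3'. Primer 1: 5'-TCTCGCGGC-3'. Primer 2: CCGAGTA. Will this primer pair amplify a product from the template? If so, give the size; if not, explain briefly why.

Primer 1 (TCTCGCGGC) has reverse complement GCCGCGAGA, which matches the top strand at positions 44–52; primer 1 anneals to the top strand there with its 3' end pointing upstream toward position 44.
Primer 2 (CCGAGTA) matches the top strand directly at positions 73–79; it anneals to the bottom strand with its 3' end pointing downstream toward position 79.
The 3' ends diverge (primer 1 extends toward position 1, primer 2 toward position 96), so the primers never converge on a shared product.

No product — the primers' 3' ends point away from each other.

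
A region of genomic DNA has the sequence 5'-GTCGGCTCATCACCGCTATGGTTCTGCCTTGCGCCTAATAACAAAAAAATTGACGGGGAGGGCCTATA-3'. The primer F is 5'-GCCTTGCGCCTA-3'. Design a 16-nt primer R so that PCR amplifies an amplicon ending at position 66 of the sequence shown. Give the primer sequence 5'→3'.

The forward primer binds at positions 26–37; the product's 3' end on the top strand is position 66.
The reverse primer anneals to the top strand over positions 51–66, i.e. to TGACGGGGAGGGCCTA.
Its sequence written 5'→3' is the reverse complement: TAGGCCCTCCCCGTCA.

5'-TAGGCCCTCCCCGTCA-3'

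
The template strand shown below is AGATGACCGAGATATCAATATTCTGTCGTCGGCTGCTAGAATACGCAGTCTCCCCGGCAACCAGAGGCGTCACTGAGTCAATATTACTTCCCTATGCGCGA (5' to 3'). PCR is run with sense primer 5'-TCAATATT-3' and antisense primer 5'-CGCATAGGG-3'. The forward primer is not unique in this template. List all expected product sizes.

The forward primer TCAATATT matches the top strand at positions 15–22, 78–85.
The reverse primer's reverse complement is CCCTATGCG, matching at positions 90–98.
Each forward site pairs with the reverse site to give a product ending at position 98: sizes 84, 21 bp.

84 bp, 21 bp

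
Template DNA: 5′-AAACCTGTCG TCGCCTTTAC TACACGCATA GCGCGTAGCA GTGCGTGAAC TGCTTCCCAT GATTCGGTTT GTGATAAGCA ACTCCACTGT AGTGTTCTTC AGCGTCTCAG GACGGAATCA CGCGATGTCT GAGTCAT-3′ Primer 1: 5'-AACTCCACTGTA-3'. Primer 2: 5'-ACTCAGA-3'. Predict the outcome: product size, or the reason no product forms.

Yes — a 55 bp product.

Primer 1 (AACTCCACTGTA) matches the top strand at positions 80–91; it acts as a forward primer.
Primer 2's reverse complement is TCTGAGT, matching the top strand at positions 128–134; it acts as a reverse primer.
The 3' ends face each other across positions 80–134, giving a 55 bp product.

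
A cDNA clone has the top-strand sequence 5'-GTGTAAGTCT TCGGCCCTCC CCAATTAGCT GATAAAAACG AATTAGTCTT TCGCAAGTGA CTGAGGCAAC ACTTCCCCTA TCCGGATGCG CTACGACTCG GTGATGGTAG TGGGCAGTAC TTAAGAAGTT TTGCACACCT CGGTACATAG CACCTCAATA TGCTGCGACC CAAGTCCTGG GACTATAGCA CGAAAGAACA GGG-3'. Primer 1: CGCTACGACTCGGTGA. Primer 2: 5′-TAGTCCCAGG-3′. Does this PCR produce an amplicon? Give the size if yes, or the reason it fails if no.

Primer 1 (CGCTACGACTCGGTGA) matches the top strand at positions 89–104; it acts as a forward primer.
Primer 2's reverse complement is CCTGGGACTA, matching the top strand at positions 176–185; it acts as a reverse primer.
The 3' ends face each other across positions 89–185, giving a 97 bp product.

Yes — a 97 bp product.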